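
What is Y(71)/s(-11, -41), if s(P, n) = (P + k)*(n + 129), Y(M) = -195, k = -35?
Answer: 195/4048 ≈ 0.048172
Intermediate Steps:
s(P, n) = (-35 + P)*(129 + n) (s(P, n) = (P - 35)*(n + 129) = (-35 + P)*(129 + n))
Y(71)/s(-11, -41) = -195/(-4515 - 35*(-41) + 129*(-11) - 11*(-41)) = -195/(-4515 + 1435 - 1419 + 451) = -195/(-4048) = -195*(-1/4048) = 195/4048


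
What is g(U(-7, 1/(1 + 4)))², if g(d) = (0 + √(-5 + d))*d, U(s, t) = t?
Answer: -24/125 ≈ -0.19200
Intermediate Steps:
g(d) = d*√(-5 + d) (g(d) = √(-5 + d)*d = d*√(-5 + d))
g(U(-7, 1/(1 + 4)))² = (√(-5 + 1/(1 + 4))/(1 + 4))² = (√(-5 + 1/5)/5)² = (√(-5 + ⅕)/5)² = (√(-24/5)/5)² = ((2*I*√30/5)/5)² = (2*I*√30/25)² = -24/125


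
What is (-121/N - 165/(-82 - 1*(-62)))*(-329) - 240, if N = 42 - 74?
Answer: -134345/32 ≈ -4198.3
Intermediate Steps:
N = -32
(-121/N - 165/(-82 - 1*(-62)))*(-329) - 240 = (-121/(-32) - 165/(-82 - 1*(-62)))*(-329) - 240 = (-121*(-1/32) - 165/(-82 + 62))*(-329) - 240 = (121/32 - 165/(-20))*(-329) - 240 = (121/32 - 165*(-1/20))*(-329) - 240 = (121/32 + 33/4)*(-329) - 240 = (385/32)*(-329) - 240 = -126665/32 - 240 = -134345/32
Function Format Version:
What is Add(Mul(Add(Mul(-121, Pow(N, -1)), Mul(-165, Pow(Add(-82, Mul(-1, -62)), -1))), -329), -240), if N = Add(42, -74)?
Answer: Rational(-134345, 32) ≈ -4198.3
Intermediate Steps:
N = -32
Add(Mul(Add(Mul(-121, Pow(N, -1)), Mul(-165, Pow(Add(-82, Mul(-1, -62)), -1))), -329), -240) = Add(Mul(Add(Mul(-121, Pow(-32, -1)), Mul(-165, Pow(Add(-82, Mul(-1, -62)), -1))), -329), -240) = Add(Mul(Add(Mul(-121, Rational(-1, 32)), Mul(-165, Pow(Add(-82, 62), -1))), -329), -240) = Add(Mul(Add(Rational(121, 32), Mul(-165, Pow(-20, -1))), -329), -240) = Add(Mul(Add(Rational(121, 32), Mul(-165, Rational(-1, 20))), -329), -240) = Add(Mul(Add(Rational(121, 32), Rational(33, 4)), -329), -240) = Add(Mul(Rational(385, 32), -329), -240) = Add(Rational(-126665, 32), -240) = Rational(-134345, 32)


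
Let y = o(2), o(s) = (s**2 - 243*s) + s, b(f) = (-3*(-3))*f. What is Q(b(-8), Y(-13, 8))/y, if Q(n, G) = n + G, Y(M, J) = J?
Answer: 2/15 ≈ 0.13333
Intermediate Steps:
b(f) = 9*f
o(s) = s**2 - 242*s
y = -480 (y = 2*(-242 + 2) = 2*(-240) = -480)
Q(n, G) = G + n
Q(b(-8), Y(-13, 8))/y = (8 + 9*(-8))/(-480) = (8 - 72)*(-1/480) = -64*(-1/480) = 2/15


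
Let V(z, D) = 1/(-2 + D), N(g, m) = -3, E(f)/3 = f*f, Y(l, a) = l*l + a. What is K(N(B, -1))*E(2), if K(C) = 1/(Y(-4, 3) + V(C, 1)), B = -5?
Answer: 2/3 ≈ 0.66667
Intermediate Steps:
Y(l, a) = a + l**2 (Y(l, a) = l**2 + a = a + l**2)
E(f) = 3*f**2 (E(f) = 3*(f*f) = 3*f**2)
K(C) = 1/18 (K(C) = 1/((3 + (-4)**2) + 1/(-2 + 1)) = 1/((3 + 16) + 1/(-1)) = 1/(19 - 1) = 1/18)
K(N(B, -1))*E(2) = (3*2**2)/18 = (3*4)/18 = (1/18)*12 = 2/3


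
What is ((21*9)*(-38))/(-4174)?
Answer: 3591/2087 ≈ 1.7207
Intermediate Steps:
((21*9)*(-38))/(-4174) = (189*(-38))*(-1/4174) = -7182*(-1/4174) = 3591/2087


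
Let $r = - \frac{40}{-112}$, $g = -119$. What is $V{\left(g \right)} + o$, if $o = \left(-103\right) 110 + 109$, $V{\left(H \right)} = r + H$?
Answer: $- \frac{158755}{14} \approx -11340.0$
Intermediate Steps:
$r = \frac{5}{14}$ ($r = \left(-40\right) \left(- \frac{1}{112}\right) = \frac{5}{14} \approx 0.35714$)
$V{\left(H \right)} = \frac{5}{14} + H$
$o = -11221$ ($o = -11330 + 109 = -11221$)
$V{\left(g \right)} + o = \left(\frac{5}{14} - 119\right) - 11221 = - \frac{1661}{14} - 11221 = - \frac{158755}{14}$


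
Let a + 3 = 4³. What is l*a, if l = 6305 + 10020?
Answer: 995825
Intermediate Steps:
l = 16325
a = 61 (a = -3 + 4³ = -3 + 64 = 61)
l*a = 16325*61 = 995825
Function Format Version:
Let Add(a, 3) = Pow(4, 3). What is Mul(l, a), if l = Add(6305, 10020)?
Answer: 995825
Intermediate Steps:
l = 16325
a = 61 (a = Add(-3, Pow(4, 3)) = Add(-3, 64) = 61)
Mul(l, a) = Mul(16325, 61) = 995825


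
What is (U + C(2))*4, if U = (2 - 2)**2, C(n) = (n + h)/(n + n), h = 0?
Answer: 2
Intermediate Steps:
C(n) = 1/2 (C(n) = (n + 0)/(n + n) = n/((2*n)) = n*(1/(2*n)) = 1/2)
U = 0 (U = 0**2 = 0)
(U + C(2))*4 = (0 + 1/2)*4 = (1/2)*4 = 2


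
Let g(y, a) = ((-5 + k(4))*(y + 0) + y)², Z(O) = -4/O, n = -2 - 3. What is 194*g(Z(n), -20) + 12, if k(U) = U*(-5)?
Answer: 1788204/25 ≈ 71528.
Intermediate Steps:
n = -5
k(U) = -5*U
g(y, a) = 576*y² (g(y, a) = ((-5 - 5*4)*(y + 0) + y)² = ((-5 - 20)*y + y)² = (-25*y + y)² = (-24*y)² = 576*y²)
194*g(Z(n), -20) + 12 = 194*(576*(-4/(-5))²) + 12 = 194*(576*(-4*(-⅕))²) + 12 = 194*(576*(⅘)²) + 12 = 194*(576*(16/25)) + 12 = 194*(9216/25) + 12 = 1787904/25 + 12 = 1788204/25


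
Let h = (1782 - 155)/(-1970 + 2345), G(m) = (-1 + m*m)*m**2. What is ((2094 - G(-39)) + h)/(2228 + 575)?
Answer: -866183123/1051125 ≈ -824.05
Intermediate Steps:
G(m) = m**2*(-1 + m**2) (G(m) = (-1 + m**2)*m**2 = m**2*(-1 + m**2))
h = 1627/375 ≈ 4.3387
((2094 - G(-39)) + h)/(2228 + 575) = ((2094 - ((-39)**4 - 1*(-39)**2)) + 1627/375)/(2228 + 575) = ((2094 - (2313441 - 1*1521)) + 1627/375)/2803 = ((2094 - (2313441 - 1521)) + 1627/375)*(1/2803) = ((2094 - 1*2311920) + 1627/375)*(1/2803) = ((2094 - 2311920) + 1627/375)*(1/2803) = (-2309826 + 1627/375)*(1/2803) = -866183123/375*1/2803 = -866183123/1051125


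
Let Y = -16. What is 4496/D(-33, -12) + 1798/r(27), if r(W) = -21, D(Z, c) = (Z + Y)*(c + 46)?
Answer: -220706/2499 ≈ -88.318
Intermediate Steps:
D(Z, c) = (-16 + Z)*(46 + c) (D(Z, c) = (Z - 16)*(c + 46) = (-16 + Z)*(46 + c))
4496/D(-33, -12) + 1798/r(27) = 4496/(-736 - 16*(-12) + 46*(-33) - 33*(-12)) + 1798/(-21) = 4496/(-736 + 192 - 1518 + 396) + 1798*(-1/21) = 4496/(-1666) - 1798/21 = 4496*(-1/1666) - 1798/21 = -2248/833 - 1798/21 = -220706/2499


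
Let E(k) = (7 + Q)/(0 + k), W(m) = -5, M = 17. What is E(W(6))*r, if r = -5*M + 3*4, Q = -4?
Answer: 219/5 ≈ 43.800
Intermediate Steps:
E(k) = 3/k (E(k) = (7 - 4)/(0 + k) = 3/k)
r = -73 (r = -5*17 + 3*4 = -85 + 12 = -73)
E(W(6))*r = (3/(-5))*(-73) = (3*(-⅕))*(-73) = -⅗*(-73) = 219/5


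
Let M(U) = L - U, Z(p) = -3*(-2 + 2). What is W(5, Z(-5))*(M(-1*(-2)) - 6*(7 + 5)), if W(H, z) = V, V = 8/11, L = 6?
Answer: -544/11 ≈ -49.455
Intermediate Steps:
Z(p) = 0 (Z(p) = -3*0 = 0)
V = 8/11 (V = 8*(1/11) = 8/11 ≈ 0.72727)
W(H, z) = 8/11
M(U) = 6 - U
W(5, Z(-5))*(M(-1*(-2)) - 6*(7 + 5)) = 8*((6 - (-1)*(-2)) - 6*(7 + 5))/11 = 8*((6 - 1*2) - 6*12)/11 = 8*((6 - 2) - 72)/11 = 8*(4 - 72)/11 = (8/11)*(-68) = -544/11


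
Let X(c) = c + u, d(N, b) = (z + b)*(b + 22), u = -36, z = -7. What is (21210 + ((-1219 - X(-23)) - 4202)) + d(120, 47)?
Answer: 18608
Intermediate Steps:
d(N, b) = (-7 + b)*(22 + b) (d(N, b) = (-7 + b)*(b + 22) = (-7 + b)*(22 + b))
X(c) = -36 + c (X(c) = c - 36 = -36 + c)
(21210 + ((-1219 - X(-23)) - 4202)) + d(120, 47) = (21210 + ((-1219 - (-36 - 23)) - 4202)) + (-154 + 47² + 15*47) = (21210 + ((-1219 - 1*(-59)) - 4202)) + (-154 + 2209 + 705) = (21210 + ((-1219 + 59) - 4202)) + 2760 = (21210 + (-1160 - 4202)) + 2760 = (21210 - 5362) + 2760 = 15848 + 2760 = 18608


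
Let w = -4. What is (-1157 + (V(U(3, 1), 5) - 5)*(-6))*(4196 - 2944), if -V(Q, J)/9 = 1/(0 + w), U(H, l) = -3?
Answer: -1427906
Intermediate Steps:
V(Q, J) = 9/4 (V(Q, J) = -9/(0 - 4) = -9/(-4) = -9*(-¼) = 9/4)
(-1157 + (V(U(3, 1), 5) - 5)*(-6))*(4196 - 2944) = (-1157 + (9/4 - 5)*(-6))*(4196 - 2944) = (-1157 - 11/4*(-6))*1252 = (-1157 + 33/2)*1252 = -2281/2*1252 = -1427906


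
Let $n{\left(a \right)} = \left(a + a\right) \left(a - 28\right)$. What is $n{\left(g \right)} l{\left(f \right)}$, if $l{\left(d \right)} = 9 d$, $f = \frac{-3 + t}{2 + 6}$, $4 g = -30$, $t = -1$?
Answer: $- \frac{9585}{4} \approx -2396.3$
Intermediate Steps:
$g = - \frac{15}{2}$ ($g = \frac{1}{4} \left(-30\right) = - \frac{15}{2} \approx -7.5$)
$f = - \frac{1}{2}$ ($f = \frac{-3 - 1}{2 + 6} = - \frac{4}{8} = \left(-4\right) \frac{1}{8} = - \frac{1}{2} \approx -0.5$)
$n{\left(a \right)} = 2 a \left(-28 + a\right)$
$n{\left(g \right)} l{\left(f \right)} = 2 \left(- \frac{15}{2}\right) \left(-28 - \frac{15}{2}\right) 9 \left(- \frac{1}{2}\right) = 2 \left(- \frac{15}{2}\right) \left(- \frac{71}{2}\right) \left(- \frac{9}{2}\right) = \frac{1065}{2} \left(- \frac{9}{2}\right) = - \frac{9585}{4}$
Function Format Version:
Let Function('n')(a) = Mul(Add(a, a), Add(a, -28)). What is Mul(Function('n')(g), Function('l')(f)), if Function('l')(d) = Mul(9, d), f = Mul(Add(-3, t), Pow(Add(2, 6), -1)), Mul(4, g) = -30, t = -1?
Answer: Rational(-9585, 4) ≈ -2396.3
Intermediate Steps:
g = Rational(-15, 2) (g = Mul(Rational(1, 4), -30) = Rational(-15, 2) ≈ -7.5000)
f = Rational(-1, 2) (f = Mul(Add(-3, -1), Pow(Add(2, 6), -1)) = Mul(-4, Pow(8, -1)) = Mul(-4, Rational(1, 8)) = Rational(-1, 2) ≈ -0.50000)
Function('n')(a) = Mul(2, a, Add(-28, a)) (Function('n')(a) = Mul(Mul(2, a), Add(-28, a)) = Mul(2, a, Add(-28, a)))
Mul(Function('n')(g), Function('l')(f)) = Mul(Mul(2, Rational(-15, 2), Add(-28, Rational(-15, 2))), Mul(9, Rational(-1, 2))) = Mul(Mul(2, Rational(-15, 2), Rational(-71, 2)), Rational(-9, 2)) = Mul(Rational(1065, 2), Rational(-9, 2)) = Rational(-9585, 4)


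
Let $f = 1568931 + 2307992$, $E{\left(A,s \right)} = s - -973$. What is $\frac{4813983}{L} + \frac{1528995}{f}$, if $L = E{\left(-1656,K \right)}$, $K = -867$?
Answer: $\frac{18663603487779}{410953838} \approx 45415.0$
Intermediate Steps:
$E{\left(A,s \right)} = 973 + s$ ($E{\left(A,s \right)} = s + 973 = 973 + s$)
$L = 106$ ($L = 973 - 867 = 106$)
$f = 3876923$
$\frac{4813983}{L} + \frac{1528995}{f} = \frac{4813983}{106} + \frac{1528995}{3876923} = \frac{18663603487779}{410953838}$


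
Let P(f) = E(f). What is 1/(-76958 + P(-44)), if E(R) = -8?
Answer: -1/76966 ≈ -1.2993e-5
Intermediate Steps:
P(f) = -8
1/(-76958 + P(-44)) = 1/(-76958 - 8) = 1/(-76966) = -1/76966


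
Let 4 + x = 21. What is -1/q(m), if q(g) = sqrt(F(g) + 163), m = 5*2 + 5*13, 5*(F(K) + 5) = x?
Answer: -sqrt(4035)/807 ≈ -0.078713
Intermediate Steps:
x = 17 (x = -4 + 21 = 17)
F(K) = -8/5 (F(K) = -5 + (1/5)*17 = -5 + 17/5 = -8/5)
m = 75 (m = 10 + 65 = 75)
q(g) = sqrt(4035)/5 (q(g) = sqrt(-8/5 + 163) = sqrt(807/5) = sqrt(4035)/5)
-1/q(m) = -1/(sqrt(4035)/5) = -sqrt(4035)/807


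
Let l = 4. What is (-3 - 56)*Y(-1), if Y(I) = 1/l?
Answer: -59/4 ≈ -14.750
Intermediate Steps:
Y(I) = ¼ (Y(I) = 1/4 = ¼)
(-3 - 56)*Y(-1) = (-3 - 56)*(¼) = -59*¼ = -59/4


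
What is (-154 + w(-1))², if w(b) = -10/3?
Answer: 222784/9 ≈ 24754.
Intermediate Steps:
w(b) = -10/3 (w(b) = -10*⅓ = -10/3)
(-154 + w(-1))² = (-154 - 10/3)² = (-472/3)² = 222784/9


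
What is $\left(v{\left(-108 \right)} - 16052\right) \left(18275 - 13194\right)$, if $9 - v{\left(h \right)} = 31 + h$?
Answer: $-81123246$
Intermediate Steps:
$v{\left(h \right)} = -22 - h$ ($v{\left(h \right)} = 9 - \left(31 + h\right) = -22 - h$)
$\left(v{\left(-108 \right)} - 16052\right) \left(18275 - 13194\right) = \left(\left(-22 - -108\right) - 16052\right) \left(18275 - 13194\right) = \left(\left(-22 + 108\right) - 16052\right) 5081 = \left(86 - 16052\right) 5081 = \left(-15966\right) 5081 = -81123246$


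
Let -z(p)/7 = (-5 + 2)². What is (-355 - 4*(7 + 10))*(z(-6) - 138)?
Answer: 85023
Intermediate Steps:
z(p) = -63 (z(p) = -7*(-5 + 2)² = -7*(-3)² = -7*9 = -63)
(-355 - 4*(7 + 10))*(z(-6) - 138) = (-355 - 4*(7 + 10))*(-63 - 138) = (-355 - 4*17)*(-201) = (-355 - 68)*(-201) = -423*(-201) = 85023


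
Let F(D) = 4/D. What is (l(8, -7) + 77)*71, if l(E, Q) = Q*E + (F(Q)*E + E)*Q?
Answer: -213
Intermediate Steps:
l(E, Q) = E*Q + Q*(E + 4*E/Q) (l(E, Q) = Q*E + ((4/Q)*E + E)*Q = E*Q + (4*E/Q + E)*Q = E*Q + (E + 4*E/Q)*Q = E*Q + Q*(E + 4*E/Q))
(l(8, -7) + 77)*71 = (2*8*(2 - 7) + 77)*71 = (2*8*(-5) + 77)*71 = (-80 + 77)*71 = -3*71 = -213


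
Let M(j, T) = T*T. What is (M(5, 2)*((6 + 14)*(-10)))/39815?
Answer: -160/7963 ≈ -0.020093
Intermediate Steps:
M(j, T) = T²
(M(5, 2)*((6 + 14)*(-10)))/39815 = (2²*((6 + 14)*(-10)))/39815 = (4*(20*(-10)))*(1/39815) = (4*(-200))*(1/39815) = -800*1/39815 = -160/7963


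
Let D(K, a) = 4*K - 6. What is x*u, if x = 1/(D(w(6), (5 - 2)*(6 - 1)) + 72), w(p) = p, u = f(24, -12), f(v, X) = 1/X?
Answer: -1/1080 ≈ -0.00092593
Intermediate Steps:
u = -1/12 (u = 1/(-12) = -1/12 ≈ -0.083333)
D(K, a) = -6 + 4*K
x = 1/90 (x = 1/((-6 + 4*6) + 72) = 1/((-6 + 24) + 72) = 1/(18 + 72) = 1/90 ≈ 0.011111)
x*u = (1/90)*(-1/12) = -1/1080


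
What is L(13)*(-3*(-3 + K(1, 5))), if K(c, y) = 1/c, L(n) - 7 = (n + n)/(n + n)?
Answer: 48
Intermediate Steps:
L(n) = 8 (L(n) = 7 + (n + n)/(n + n) = 7 + (2*n)/((2*n)) = 7 + (2*n)*(1/(2*n)) = 7 + 1 = 8)
L(13)*(-3*(-3 + K(1, 5))) = 8*(-3*(-3 + 1/1)) = 8*(-3*(-3 + 1)) = 8*(-3*(-2)) = 8*6 = 48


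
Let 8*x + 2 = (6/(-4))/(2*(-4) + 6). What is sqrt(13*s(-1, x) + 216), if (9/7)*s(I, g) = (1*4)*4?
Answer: 10*sqrt(34)/3 ≈ 19.436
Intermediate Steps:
x = -5/32 (x = -1/4 + ((6/(-4))/(2*(-4) + 6))/8 = -1/4 + ((6*(-1/4))/(-8 + 6))/8 = -1/4 + (-3/2/(-2))/8 = -1/4 + (-3/2*(-1/2))/8 = -1/4 + (1/8)*(3/4) = -1/4 + 3/32 = -5/32 ≈ -0.15625)
s(I, g) = 112/9 (s(I, g) = 7*((1*4)*4)/9 = 7*(4*4)/9 = (7/9)*16 = 112/9)
sqrt(13*s(-1, x) + 216) = sqrt(13*(112/9) + 216) = sqrt(1456/9 + 216) = sqrt(3400/9) = 10*sqrt(34)/3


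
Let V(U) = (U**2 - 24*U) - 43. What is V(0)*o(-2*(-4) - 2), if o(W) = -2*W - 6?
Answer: 774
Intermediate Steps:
V(U) = -43 + U**2 - 24*U
o(W) = -6 - 2*W
V(0)*o(-2*(-4) - 2) = (-43 + 0**2 - 24*0)*(-6 - 2*(-2*(-4) - 2)) = (-43 + 0 + 0)*(-6 - 2*(8 - 2)) = -43*(-6 - 2*6) = -43*(-6 - 12) = -43*(-18) = 774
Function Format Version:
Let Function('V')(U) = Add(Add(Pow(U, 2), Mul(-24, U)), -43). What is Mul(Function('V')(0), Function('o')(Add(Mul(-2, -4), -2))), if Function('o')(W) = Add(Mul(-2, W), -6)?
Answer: 774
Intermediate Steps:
Function('V')(U) = Add(-43, Pow(U, 2), Mul(-24, U))
Function('o')(W) = Add(-6, Mul(-2, W))
Mul(Function('V')(0), Function('o')(Add(Mul(-2, -4), -2))) = Mul(Add(-43, Pow(0, 2), Mul(-24, 0)), Add(-6, Mul(-2, Add(Mul(-2, -4), -2)))) = Mul(Add(-43, 0, 0), Add(-6, Mul(-2, Add(8, -2)))) = Mul(-43, Add(-6, Mul(-2, 6))) = Mul(-43, Add(-6, -12)) = Mul(-43, -18) = 774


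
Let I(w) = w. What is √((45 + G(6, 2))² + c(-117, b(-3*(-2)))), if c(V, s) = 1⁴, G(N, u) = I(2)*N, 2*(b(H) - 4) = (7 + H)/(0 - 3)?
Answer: 5*√130 ≈ 57.009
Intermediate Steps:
b(H) = 17/6 - H/6 (b(H) = 4 + ((7 + H)/(0 - 3))/2 = 4 + ((7 + H)/(-3))/2 = 4 + ((7 + H)*(-⅓))/2 = 4 + (-7/3 - H/3)/2 = 4 + (-7/6 - H/6) = 17/6 - H/6)
G(N, u) = 2*N
c(V, s) = 1
√((45 + G(6, 2))² + c(-117, b(-3*(-2)))) = √((45 + 2*6)² + 1) = √((45 + 12)² + 1) = √(57² + 1) = √(3249 + 1) = √3250 = 5*√130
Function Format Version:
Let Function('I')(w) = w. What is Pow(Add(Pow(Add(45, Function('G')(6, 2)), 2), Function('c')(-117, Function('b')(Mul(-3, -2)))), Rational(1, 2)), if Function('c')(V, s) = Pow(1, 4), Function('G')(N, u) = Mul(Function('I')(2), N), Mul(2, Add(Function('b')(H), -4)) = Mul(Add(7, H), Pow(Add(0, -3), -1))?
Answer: Mul(5, Pow(130, Rational(1, 2))) ≈ 57.009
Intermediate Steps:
Function('b')(H) = Add(Rational(17, 6), Mul(Rational(-1, 6), H)) (Function('b')(H) = Add(4, Mul(Rational(1, 2), Mul(Add(7, H), Pow(Add(0, -3), -1)))) = Add(4, Mul(Rational(1, 2), Mul(Add(7, H), Pow(-3, -1)))) = Add(4, Mul(Rational(1, 2), Mul(Add(7, H), Rational(-1, 3)))) = Add(4, Mul(Rational(1, 2), Add(Rational(-7, 3), Mul(Rational(-1, 3), H)))) = Add(4, Add(Rational(-7, 6), Mul(Rational(-1, 6), H))) = Add(Rational(17, 6), Mul(Rational(-1, 6), H)))
Function('G')(N, u) = Mul(2, N)
Function('c')(V, s) = 1
Pow(Add(Pow(Add(45, Function('G')(6, 2)), 2), Function('c')(-117, Function('b')(Mul(-3, -2)))), Rational(1, 2)) = Pow(Add(Pow(Add(45, Mul(2, 6)), 2), 1), Rational(1, 2)) = Pow(Add(Pow(Add(45, 12), 2), 1), Rational(1, 2)) = Pow(Add(Pow(57, 2), 1), Rational(1, 2)) = Pow(Add(3249, 1), Rational(1, 2)) = Pow(3250, Rational(1, 2)) = Mul(5, Pow(130, Rational(1, 2)))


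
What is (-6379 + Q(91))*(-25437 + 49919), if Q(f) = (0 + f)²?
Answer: 46564764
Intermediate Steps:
Q(f) = f²
(-6379 + Q(91))*(-25437 + 49919) = (-6379 + 91²)*(-25437 + 49919) = (-6379 + 8281)*24482 = 1902*24482 = 46564764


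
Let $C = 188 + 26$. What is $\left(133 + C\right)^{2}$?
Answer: $120409$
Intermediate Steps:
$C = 214$
$\left(133 + C\right)^{2} = \left(133 + 214\right)^{2} = 347^{2} = 120409$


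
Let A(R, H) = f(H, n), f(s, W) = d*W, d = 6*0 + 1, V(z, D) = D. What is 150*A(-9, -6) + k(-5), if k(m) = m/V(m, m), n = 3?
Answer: 451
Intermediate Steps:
d = 1 (d = 0 + 1 = 1)
f(s, W) = W (f(s, W) = 1*W = W)
k(m) = 1 (k(m) = m/m = 1)
A(R, H) = 3
150*A(-9, -6) + k(-5) = 150*3 + 1 = 450 + 1 = 451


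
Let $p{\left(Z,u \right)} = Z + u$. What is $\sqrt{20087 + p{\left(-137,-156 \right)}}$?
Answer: $\sqrt{19794} \approx 140.69$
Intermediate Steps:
$\sqrt{20087 + p{\left(-137,-156 \right)}} = \sqrt{20087 - 293} = \sqrt{19794}$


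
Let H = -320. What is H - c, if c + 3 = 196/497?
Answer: -22535/71 ≈ -317.39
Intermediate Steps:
c = -185/71 (c = -3 + 196/497 = -3 + 196*(1/497) = -3 + 28/71 = -185/71 ≈ -2.6056)
H - c = -320 - 1*(-185/71) = -320 + 185/71 = -22535/71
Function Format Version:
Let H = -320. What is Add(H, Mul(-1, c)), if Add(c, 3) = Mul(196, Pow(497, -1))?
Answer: Rational(-22535, 71) ≈ -317.39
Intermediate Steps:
c = Rational(-185, 71) (c = Add(-3, Mul(196, Pow(497, -1))) = Add(-3, Mul(196, Rational(1, 497))) = Add(-3, Rational(28, 71)) = Rational(-185, 71) ≈ -2.6056)
Add(H, Mul(-1, c)) = Add(-320, Mul(-1, Rational(-185, 71))) = Add(-320, Rational(185, 71)) = Rational(-22535, 71)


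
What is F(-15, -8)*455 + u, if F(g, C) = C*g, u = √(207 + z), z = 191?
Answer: 54600 + √398 ≈ 54620.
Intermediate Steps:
u = √398 (u = √(207 + 191) = √398 ≈ 19.950)
F(-15, -8)*455 + u = -8*(-15)*455 + √398 = 120*455 + √398 = 54600 + √398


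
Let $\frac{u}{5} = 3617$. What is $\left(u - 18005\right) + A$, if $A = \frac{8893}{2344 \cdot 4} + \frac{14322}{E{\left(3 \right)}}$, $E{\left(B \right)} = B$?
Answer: $\frac{45519997}{9376} \approx 4854.9$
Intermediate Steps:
$u = 18085$ ($u = 5 \cdot 3617 = 18085$)
$A = \frac{44769917}{9376}$ ($A = \frac{8893}{2344 \cdot 4} + \frac{14322}{3} = \frac{8893}{9376} + 14322 \cdot \frac{1}{3} = 8893 \cdot \frac{1}{9376} + 4774 = \frac{8893}{9376} + 4774 = \frac{44769917}{9376} \approx 4774.9$)
$\left(u - 18005\right) + A = \left(18085 - 18005\right) + \frac{44769917}{9376} = 80 + \frac{44769917}{9376} = \frac{45519997}{9376}$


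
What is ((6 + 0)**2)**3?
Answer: 46656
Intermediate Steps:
((6 + 0)**2)**3 = (6**2)**3 = 36**3 = 46656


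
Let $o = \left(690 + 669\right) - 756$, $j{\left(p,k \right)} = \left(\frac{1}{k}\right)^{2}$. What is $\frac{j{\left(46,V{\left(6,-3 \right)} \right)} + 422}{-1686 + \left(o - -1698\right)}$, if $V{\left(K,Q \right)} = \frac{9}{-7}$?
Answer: $\frac{34231}{49815} \approx 0.68716$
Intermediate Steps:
$V{\left(K,Q \right)} = - \frac{9}{7}$ ($V{\left(K,Q \right)} = 9 \left(- \frac{1}{7}\right) = - \frac{9}{7}$)
$j{\left(p,k \right)} = \frac{1}{k^{2}}$
$o = 603$ ($o = 1359 - 756 = 603$)
$\frac{j{\left(46,V{\left(6,-3 \right)} \right)} + 422}{-1686 + \left(o - -1698\right)} = \frac{\frac{1}{\frac{81}{49}} + 422}{-1686 + \left(603 - -1698\right)} = \frac{\frac{49}{81} + 422}{-1686 + \left(603 + 1698\right)} = \frac{34231}{81 \left(-1686 + 2301\right)} = \frac{34231}{81 \cdot 615} = \frac{34231}{81} \cdot \frac{1}{615} = \frac{34231}{49815}$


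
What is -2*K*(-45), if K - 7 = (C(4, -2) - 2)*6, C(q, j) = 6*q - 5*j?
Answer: 17910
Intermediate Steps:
C(q, j) = -5*j + 6*q
K = 199 (K = 7 + ((-5*(-2) + 6*4) - 2)*6 = 7 + ((10 + 24) - 2)*6 = 7 + (34 - 2)*6 = 7 + 32*6 = 7 + 192 = 199)
-2*K*(-45) = -2*199*(-45) = -398*(-45) = 17910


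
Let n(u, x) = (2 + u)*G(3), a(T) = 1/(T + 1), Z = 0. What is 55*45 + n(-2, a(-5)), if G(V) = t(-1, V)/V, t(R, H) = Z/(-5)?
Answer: 2475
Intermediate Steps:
a(T) = 1/(1 + T)
t(R, H) = 0 (t(R, H) = 0/(-5) = 0*(-⅕) = 0)
G(V) = 0 (G(V) = 0/V = 0)
n(u, x) = 0 (n(u, x) = (2 + u)*0 = 0)
55*45 + n(-2, a(-5)) = 55*45 + 0 = 2475 + 0 = 2475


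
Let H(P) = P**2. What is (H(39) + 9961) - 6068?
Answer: 5414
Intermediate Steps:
(H(39) + 9961) - 6068 = (39**2 + 9961) - 6068 = (1521 + 9961) - 6068 = 11482 - 6068 = 5414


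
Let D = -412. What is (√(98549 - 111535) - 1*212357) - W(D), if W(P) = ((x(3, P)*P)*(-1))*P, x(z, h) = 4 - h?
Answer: 70401147 + I*√12986 ≈ 7.0401e+7 + 113.96*I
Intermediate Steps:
W(P) = -P²*(4 - P) (W(P) = (((4 - P)*P)*(-1))*P = ((P*(4 - P))*(-1))*P = (-P*(4 - P))*P = -P²*(4 - P))
(√(98549 - 111535) - 1*212357) - W(D) = (√(98549 - 111535) - 1*212357) - (-412)²*(-4 - 412) = (√(-12986) - 212357) - 169744*(-416) = (I*√12986 - 212357) - 1*(-70613504) = (-212357 + I*√12986) + 70613504 = 70401147 + I*√12986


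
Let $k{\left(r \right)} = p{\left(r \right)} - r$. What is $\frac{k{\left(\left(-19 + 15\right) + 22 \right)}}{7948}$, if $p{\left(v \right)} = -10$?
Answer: $- \frac{7}{1987} \approx -0.0035229$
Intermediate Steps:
$k{\left(r \right)} = -10 - r$
$\frac{k{\left(\left(-19 + 15\right) + 22 \right)}}{7948} = \frac{-10 - \left(\left(-19 + 15\right) + 22\right)}{7948} = \left(-10 - \left(-4 + 22\right)\right) \frac{1}{7948} = \left(-10 - 18\right) \frac{1}{7948} = \left(-28\right) \frac{1}{7948} = - \frac{7}{1987}$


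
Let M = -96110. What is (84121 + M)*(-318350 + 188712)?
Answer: 1554229982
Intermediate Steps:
(84121 + M)*(-318350 + 188712) = (84121 - 96110)*(-318350 + 188712) = -11989*(-129638) = 1554229982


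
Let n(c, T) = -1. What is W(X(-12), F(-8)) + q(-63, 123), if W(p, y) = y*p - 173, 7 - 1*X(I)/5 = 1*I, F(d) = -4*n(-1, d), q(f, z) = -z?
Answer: 84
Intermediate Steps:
F(d) = 4 (F(d) = -4*(-1) = 4)
X(I) = 35 - 5*I
W(p, y) = -173 + p*y (W(p, y) = p*y - 173 = -173 + p*y)
W(X(-12), F(-8)) + q(-63, 123) = (-173 + (35 - 5*(-12))*4) - 1*123 = (-173 + (35 + 60)*4) - 123 = (-173 + 95*4) - 123 = (-173 + 380) - 123 = 207 - 123 = 84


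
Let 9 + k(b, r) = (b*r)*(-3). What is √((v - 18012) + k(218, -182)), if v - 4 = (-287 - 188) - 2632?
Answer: 4*√6119 ≈ 312.90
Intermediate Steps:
k(b, r) = -9 - 3*b*r (k(b, r) = -9 + (b*r)*(-3) = -9 - 3*b*r)
v = -3103 (v = 4 + ((-287 - 188) - 2632) = 4 + (-475 - 2632) = 4 - 3107 = -3103)
√((v - 18012) + k(218, -182)) = √((-3103 - 18012) + (-9 - 3*218*(-182))) = √(-21115 + (-9 + 119028)) = √(-21115 + 119019) = √97904 = 4*√6119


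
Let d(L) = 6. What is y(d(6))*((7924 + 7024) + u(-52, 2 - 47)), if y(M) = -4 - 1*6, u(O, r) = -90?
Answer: -148580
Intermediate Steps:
y(M) = -10 (y(M) = -4 - 6 = -10)
y(d(6))*((7924 + 7024) + u(-52, 2 - 47)) = -10*((7924 + 7024) - 90) = -10*(14948 - 90) = -10*14858 = -148580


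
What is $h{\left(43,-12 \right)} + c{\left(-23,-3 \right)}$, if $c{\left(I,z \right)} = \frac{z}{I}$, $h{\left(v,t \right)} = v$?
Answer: $\frac{992}{23} \approx 43.13$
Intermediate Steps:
$h{\left(43,-12 \right)} + c{\left(-23,-3 \right)} = 43 - \frac{3}{-23} = 43 - - \frac{3}{23} = 43 + \frac{3}{23} = \frac{992}{23}$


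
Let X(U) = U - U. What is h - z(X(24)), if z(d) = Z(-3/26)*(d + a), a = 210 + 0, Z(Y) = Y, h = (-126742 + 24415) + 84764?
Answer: -228004/13 ≈ -17539.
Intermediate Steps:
h = -17563 (h = -102327 + 84764 = -17563)
X(U) = 0
a = 210
z(d) = -315/13 - 3*d/26 (z(d) = (-3/26)*(d + 210) = (-3*1/26)*(210 + d) = -3*(210 + d)/26 = -315/13 - 3*d/26)
h - z(X(24)) = -17563 - (-315/13 - 3/26*0) = -17563 - (-315/13 + 0) = -17563 - 1*(-315/13) = -17563 + 315/13 = -228004/13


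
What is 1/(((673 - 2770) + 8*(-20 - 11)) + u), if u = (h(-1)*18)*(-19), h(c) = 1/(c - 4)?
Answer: -5/11383 ≈ -0.00043925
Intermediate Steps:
h(c) = 1/(-4 + c)
u = 342/5 (u = (18/(-4 - 1))*(-19) = (18/(-5))*(-19) = -⅕*18*(-19) = -18/5*(-19) = 342/5 ≈ 68.400)
1/(((673 - 2770) + 8*(-20 - 11)) + u) = 1/(((673 - 2770) + 8*(-20 - 11)) + 342/5) = 1/((-2097 + 8*(-31)) + 342/5) = 1/((-2097 - 248) + 342/5) = 1/(-2345 + 342/5) = 1/(-11383/5) = -5/11383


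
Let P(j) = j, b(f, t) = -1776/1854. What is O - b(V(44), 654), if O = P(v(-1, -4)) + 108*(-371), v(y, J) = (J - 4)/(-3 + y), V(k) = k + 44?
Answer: -12380098/309 ≈ -40065.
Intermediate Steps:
V(k) = 44 + k
v(y, J) = (-4 + J)/(-3 + y)
b(f, t) = -296/309 (b(f, t) = -1776*1/1854 = -296/309)
O = -40066 (O = (-4 - 4)/(-3 - 1) + 108*(-371) = -8/(-4) - 40068 = -¼*(-8) - 40068 = 2 - 40068 = -40066)
O - b(V(44), 654) = -40066 - 1*(-296/309) = -40066 + 296/309 = -12380098/309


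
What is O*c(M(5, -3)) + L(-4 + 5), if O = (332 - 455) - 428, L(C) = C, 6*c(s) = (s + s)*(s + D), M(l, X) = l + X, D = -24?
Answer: 24247/3 ≈ 8082.3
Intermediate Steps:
M(l, X) = X + l
c(s) = s*(-24 + s)/3 (c(s) = ((s + s)*(s - 24))/6 = ((2*s)*(-24 + s))/6 = (2*s*(-24 + s))/6 = s*(-24 + s)/3)
O = -551 (O = -123 - 428 = -551)
O*c(M(5, -3)) + L(-4 + 5) = -551*(-3 + 5)*(-24 + (-3 + 5))/3 + (-4 + 5) = -551*2*(-24 + 2)/3 + 1 = -551*2*(-22)/3 + 1 = -551*(-44/3) + 1 = 24244/3 + 1 = 24247/3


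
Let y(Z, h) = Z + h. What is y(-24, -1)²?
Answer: 625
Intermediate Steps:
y(-24, -1)² = (-24 - 1)² = (-25)² = 625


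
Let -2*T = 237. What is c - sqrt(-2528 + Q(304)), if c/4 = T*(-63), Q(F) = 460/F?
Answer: 29862 - I*sqrt(3648247)/38 ≈ 29862.0 - 50.264*I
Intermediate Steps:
T = -237/2 (T = -1/2*237 = -237/2 ≈ -118.50)
c = 29862 (c = 4*(-237/2*(-63)) = 4*(14931/2) = 29862)
c - sqrt(-2528 + Q(304)) = 29862 - sqrt(-2528 + 460/304) = 29862 - sqrt(-2528 + 460*(1/304)) = 29862 - sqrt(-2528 + 115/76) = 29862 - sqrt(-192013/76) = 29862 - I*sqrt(3648247)/38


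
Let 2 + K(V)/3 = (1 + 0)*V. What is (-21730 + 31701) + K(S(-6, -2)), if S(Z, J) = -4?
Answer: 9953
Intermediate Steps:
K(V) = -6 + 3*V (K(V) = -6 + 3*((1 + 0)*V) = -6 + 3*(1*V) = -6 + 3*V)
(-21730 + 31701) + K(S(-6, -2)) = (-21730 + 31701) + (-6 + 3*(-4)) = 9971 + (-6 - 12) = 9971 - 18 = 9953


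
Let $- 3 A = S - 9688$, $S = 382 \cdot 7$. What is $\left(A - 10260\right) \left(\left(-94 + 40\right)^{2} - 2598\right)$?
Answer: $-2519196$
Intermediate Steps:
$S = 2674$
$A = 2338$ ($A = - \frac{2674 - 9688}{3} = \left(- \frac{1}{3}\right) \left(-7014\right) = 2338$)
$\left(A - 10260\right) \left(\left(-94 + 40\right)^{2} - 2598\right) = \left(2338 - 10260\right) \left(\left(-94 + 40\right)^{2} - 2598\right) = \left(2338 - 10260\right) \left(\left(-54\right)^{2} - 2598\right) = - 7922 \left(2916 - 2598\right) = \left(-7922\right) 318 = -2519196$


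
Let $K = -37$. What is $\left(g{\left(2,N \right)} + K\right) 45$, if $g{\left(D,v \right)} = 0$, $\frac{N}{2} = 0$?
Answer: $-1665$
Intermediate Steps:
$N = 0$ ($N = 2 \cdot 0 = 0$)
$\left(g{\left(2,N \right)} + K\right) 45 = \left(0 - 37\right) 45 = \left(-37\right) 45 = -1665$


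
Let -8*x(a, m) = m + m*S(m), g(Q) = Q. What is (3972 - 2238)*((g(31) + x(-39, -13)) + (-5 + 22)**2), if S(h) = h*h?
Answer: 2067795/2 ≈ 1.0339e+6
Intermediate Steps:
S(h) = h**2
x(a, m) = -m/8 - m**3/8 (x(a, m) = -(m + m*m**2)/8 = -(m + m**3)/8 = -m/8 - m**3/8)
(3972 - 2238)*((g(31) + x(-39, -13)) + (-5 + 22)**2) = (3972 - 2238)*((31 - 1/8*(-13)*(1 + (-13)**2)) + (-5 + 22)**2) = 1734*((31 - 1/8*(-13)*(1 + 169)) + 17**2) = 1734*((31 - 1/8*(-13)*170) + 289) = 1734*((31 + 1105/4) + 289) = 1734*(1229/4 + 289) = 1734*(2385/4) = 2067795/2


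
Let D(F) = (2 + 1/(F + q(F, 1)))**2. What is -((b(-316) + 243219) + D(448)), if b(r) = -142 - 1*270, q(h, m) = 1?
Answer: -48950942208/201601 ≈ -2.4281e+5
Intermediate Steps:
b(r) = -412 (b(r) = -142 - 270 = -412)
D(F) = (2 + 1/(1 + F))**2 (D(F) = (2 + 1/(F + 1))**2 = (2 + 1/(1 + F))**2)
-((b(-316) + 243219) + D(448)) = -((-412 + 243219) + (3 + 2*448)**2/(1 + 448)**2) = -(242807 + (3 + 896)**2/449**2) = -(242807 + (1/201601)*899**2) = -(242807 + (1/201601)*808201) = -(242807 + 808201/201601) = -1*48950942208/201601 = -48950942208/201601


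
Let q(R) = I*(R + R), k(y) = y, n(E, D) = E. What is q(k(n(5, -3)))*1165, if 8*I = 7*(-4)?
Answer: -40775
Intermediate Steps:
I = -7/2 (I = (7*(-4))/8 = (⅛)*(-28) = -7/2 ≈ -3.5000)
q(R) = -7*R (q(R) = -7*(R + R)/2 = -7*R)
q(k(n(5, -3)))*1165 = -7*5*1165 = -35*1165 = -40775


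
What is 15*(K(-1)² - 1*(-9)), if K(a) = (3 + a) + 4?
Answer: 675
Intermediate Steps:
K(a) = 7 + a
15*(K(-1)² - 1*(-9)) = 15*((7 - 1)² - 1*(-9)) = 15*(6² + 9) = 15*(36 + 9) = 15*45 = 675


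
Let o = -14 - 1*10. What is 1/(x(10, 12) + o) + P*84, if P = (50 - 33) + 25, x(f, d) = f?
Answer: 49391/14 ≈ 3527.9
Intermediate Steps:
o = -24 (o = -14 - 10 = -24)
P = 42 (P = 17 + 25 = 42)
1/(x(10, 12) + o) + P*84 = 1/(10 - 24) + 42*84 = 1/(-14) + 3528 = -1/14 + 3528 = 49391/14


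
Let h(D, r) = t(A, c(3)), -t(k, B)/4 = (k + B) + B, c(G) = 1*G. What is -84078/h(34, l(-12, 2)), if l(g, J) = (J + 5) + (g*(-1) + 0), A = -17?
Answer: -42039/22 ≈ -1910.9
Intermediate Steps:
c(G) = G
t(k, B) = -8*B - 4*k (t(k, B) = -4*((k + B) + B) = -4*((B + k) + B) = -4*(k + 2*B) = -8*B - 4*k)
l(g, J) = 5 + J - g (l(g, J) = (5 + J) + (-g + 0) = (5 + J) - g = 5 + J - g)
h(D, r) = 44 (h(D, r) = -8*3 - 4*(-17) = -24 + 68 = 44)
-84078/h(34, l(-12, 2)) = -84078/44 = -84078*1/44 = -42039/22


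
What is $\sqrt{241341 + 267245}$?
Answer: $\sqrt{508586} \approx 713.15$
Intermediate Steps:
$\sqrt{241341 + 267245} = \sqrt{508586}$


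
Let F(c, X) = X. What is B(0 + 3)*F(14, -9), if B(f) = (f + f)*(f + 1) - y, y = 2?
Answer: -198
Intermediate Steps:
B(f) = -2 + 2*f*(1 + f) (B(f) = (f + f)*(f + 1) - 1*2 = (2*f)*(1 + f) - 2 = 2*f*(1 + f) - 2 = -2 + 2*f*(1 + f))
B(0 + 3)*F(14, -9) = (-2 + 2*(0 + 3) + 2*(0 + 3)**2)*(-9) = (-2 + 2*3 + 2*3**2)*(-9) = (-2 + 6 + 2*9)*(-9) = (-2 + 6 + 18)*(-9) = 22*(-9) = -198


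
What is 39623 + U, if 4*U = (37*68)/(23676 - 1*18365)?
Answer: 210438382/5311 ≈ 39623.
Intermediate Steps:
U = 629/5311 (U = ((37*68)/(23676 - 1*18365))/4 = (2516/(23676 - 18365))/4 = (2516/5311)/4 = (2516*(1/5311))/4 = (¼)*(2516/5311) = 629/5311 ≈ 0.11843)
39623 + U = 39623 + 629/5311 = 210438382/5311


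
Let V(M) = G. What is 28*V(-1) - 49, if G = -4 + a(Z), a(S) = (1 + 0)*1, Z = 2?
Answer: -133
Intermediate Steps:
a(S) = 1 (a(S) = 1*1 = 1)
G = -3 (G = -4 + 1 = -3)
V(M) = -3
28*V(-1) - 49 = 28*(-3) - 49 = -84 - 49 = -133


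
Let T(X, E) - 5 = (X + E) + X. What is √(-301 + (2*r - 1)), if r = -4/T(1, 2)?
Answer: I*√2726/3 ≈ 17.404*I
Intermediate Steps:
T(X, E) = 5 + E + 2*X (T(X, E) = 5 + ((X + E) + X) = 5 + ((E + X) + X) = 5 + (E + 2*X) = 5 + E + 2*X)
r = -4/9 (r = -4/(5 + 2 + 2*1) = -4/(5 + 2 + 2) = -4/9 ≈ -0.44444)
√(-301 + (2*r - 1)) = √(-301 + (2*(-4/9) - 1)) = √(-301 + (-8/9 - 1)) = √(-301 - 17/9) = √(-2726/9) = I*√2726/3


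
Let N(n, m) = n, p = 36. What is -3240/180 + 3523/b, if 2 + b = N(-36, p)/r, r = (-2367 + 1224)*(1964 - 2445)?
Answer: -217408705/122178 ≈ -1779.4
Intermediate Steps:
r = 549783 (r = -1143*(-481) = 549783)
b = -122178/61087 (b = -2 - 36/549783 = -2 - 36*1/549783 = -2 - 4/61087 = -122178/61087 ≈ -2.0001)
-3240/180 + 3523/b = -3240/180 + 3523/(-122178/61087) = -3240*1/180 + 3523*(-61087/122178) = -18 - 215209501/122178 = -217408705/122178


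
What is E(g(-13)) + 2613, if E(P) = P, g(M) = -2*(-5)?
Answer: 2623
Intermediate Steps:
g(M) = 10
E(g(-13)) + 2613 = 10 + 2613 = 2623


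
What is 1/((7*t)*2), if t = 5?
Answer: 1/70 ≈ 0.014286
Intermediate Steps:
1/((7*t)*2) = 1/((7*5)*2) = 1/(35*2) = 1/70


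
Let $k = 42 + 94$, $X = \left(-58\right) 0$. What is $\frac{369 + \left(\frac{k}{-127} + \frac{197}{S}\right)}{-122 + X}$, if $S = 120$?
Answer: $- \frac{5632259}{1859280} \approx -3.0293$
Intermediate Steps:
$X = 0$
$k = 136$
$\frac{369 + \left(\frac{k}{-127} + \frac{197}{S}\right)}{-122 + X} = \frac{369 + \left(\frac{136}{-127} + \frac{197}{120}\right)}{-122 + 0} = \frac{369 + \left(136 \left(- \frac{1}{127}\right) + 197 \cdot \frac{1}{120}\right)}{-122} = \left(369 + \left(- \frac{136}{127} + \frac{197}{120}\right)\right) \left(- \frac{1}{122}\right) = \left(369 + \frac{8699}{15240}\right) \left(- \frac{1}{122}\right) = \frac{5632259}{15240} \left(- \frac{1}{122}\right) = - \frac{5632259}{1859280}$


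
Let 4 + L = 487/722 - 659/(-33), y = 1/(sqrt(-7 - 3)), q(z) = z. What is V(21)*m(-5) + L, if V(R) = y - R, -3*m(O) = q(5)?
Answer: 1230475/23826 + I*sqrt(10)/6 ≈ 51.644 + 0.52705*I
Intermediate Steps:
y = -I*sqrt(10)/10 (y = 1/(sqrt(-10)) = 1/(I*sqrt(10)) = -I*sqrt(10)/10 ≈ -0.31623*I)
m(O) = -5/3 (m(O) = -1/3*5 = -5/3)
L = 396565/23826 (L = -4 + (487/722 - 659/(-33)) = -4 + (487*(1/722) - 659*(-1/33)) = -4 + (487/722 + 659/33) = -4 + 491869/23826 = 396565/23826 ≈ 16.644)
V(R) = -R - I*sqrt(10)/10 (V(R) = -I*sqrt(10)/10 - R = -R - I*sqrt(10)/10)
V(21)*m(-5) + L = (-1*21 - I*sqrt(10)/10)*(-5/3) + 396565/23826 = (-21 - I*sqrt(10)/10)*(-5/3) + 396565/23826 = (35 + I*sqrt(10)/6) + 396565/23826 = 1230475/23826 + I*sqrt(10)/6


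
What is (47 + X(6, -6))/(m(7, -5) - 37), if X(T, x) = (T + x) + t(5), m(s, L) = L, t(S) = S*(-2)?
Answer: -37/42 ≈ -0.88095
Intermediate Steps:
t(S) = -2*S
X(T, x) = -10 + T + x (X(T, x) = (T + x) - 2*5 = (T + x) - 10 = -10 + T + x)
(47 + X(6, -6))/(m(7, -5) - 37) = (47 + (-10 + 6 - 6))/(-5 - 37) = (47 - 10)/(-42) = 37*(-1/42) = -37/42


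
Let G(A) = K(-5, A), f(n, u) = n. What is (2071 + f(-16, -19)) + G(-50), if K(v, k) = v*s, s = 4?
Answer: 2035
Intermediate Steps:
K(v, k) = 4*v (K(v, k) = v*4 = 4*v)
G(A) = -20 (G(A) = 4*(-5) = -20)
(2071 + f(-16, -19)) + G(-50) = (2071 - 16) - 20 = 2055 - 20 = 2035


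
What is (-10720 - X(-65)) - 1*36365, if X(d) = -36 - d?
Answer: -47114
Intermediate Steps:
(-10720 - X(-65)) - 1*36365 = (-10720 - (-36 - 1*(-65))) - 1*36365 = (-10720 - (-36 + 65)) - 36365 = (-10720 - 1*29) - 36365 = (-10720 - 29) - 36365 = -10749 - 36365 = -47114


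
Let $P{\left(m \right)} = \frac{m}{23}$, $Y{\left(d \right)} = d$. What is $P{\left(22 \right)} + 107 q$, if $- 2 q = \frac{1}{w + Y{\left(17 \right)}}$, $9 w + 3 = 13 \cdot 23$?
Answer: $- \frac{2393}{20654} \approx -0.11586$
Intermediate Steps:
$P{\left(m \right)} = \frac{m}{23}$ ($P{\left(m \right)} = m \frac{1}{23} = \frac{m}{23}$)
$w = \frac{296}{9}$ ($w = - \frac{1}{3} + \frac{13 \cdot 23}{9} = - \frac{1}{3} + \frac{1}{9} \cdot 299 = - \frac{1}{3} + \frac{299}{9} = \frac{296}{9} \approx 32.889$)
$q = - \frac{9}{898}$ ($q = - \frac{1}{2 \left(\frac{296}{9} + 17\right)} = - \frac{1}{2 \cdot \frac{449}{9}} = \left(- \frac{1}{2}\right) \frac{9}{449} = - \frac{9}{898} \approx -0.010022$)
$P{\left(22 \right)} + 107 q = \frac{1}{23} \cdot 22 + 107 \left(- \frac{9}{898}\right) = \frac{22}{23} - \frac{963}{898} = - \frac{2393}{20654}$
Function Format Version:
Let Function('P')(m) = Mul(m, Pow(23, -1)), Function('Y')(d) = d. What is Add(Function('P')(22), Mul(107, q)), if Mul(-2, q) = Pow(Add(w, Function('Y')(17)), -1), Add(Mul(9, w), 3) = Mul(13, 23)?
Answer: Rational(-2393, 20654) ≈ -0.11586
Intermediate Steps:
Function('P')(m) = Mul(Rational(1, 23), m) (Function('P')(m) = Mul(m, Rational(1, 23)) = Mul(Rational(1, 23), m))
w = Rational(296, 9) (w = Add(Rational(-1, 3), Mul(Rational(1, 9), Mul(13, 23))) = Add(Rational(-1, 3), Mul(Rational(1, 9), 299)) = Add(Rational(-1, 3), Rational(299, 9)) = Rational(296, 9) ≈ 32.889)
q = Rational(-9, 898) (q = Mul(Rational(-1, 2), Pow(Add(Rational(296, 9), 17), -1)) = Mul(Rational(-1, 2), Pow(Rational(449, 9), -1)) = Mul(Rational(-1, 2), Rational(9, 449)) = Rational(-9, 898) ≈ -0.010022)
Add(Function('P')(22), Mul(107, q)) = Add(Mul(Rational(1, 23), 22), Mul(107, Rational(-9, 898))) = Add(Rational(22, 23), Rational(-963, 898)) = Rational(-2393, 20654)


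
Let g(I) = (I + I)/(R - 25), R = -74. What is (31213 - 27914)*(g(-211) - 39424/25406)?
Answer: 11246878222/1257597 ≈ 8943.2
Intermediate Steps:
g(I) = -2*I/99 (g(I) = (I + I)/(-74 - 25) = (2*I)/(-99) = (2*I)*(-1/99) = -2*I/99)
(31213 - 27914)*(g(-211) - 39424/25406) = (31213 - 27914)*(-2/99*(-211) - 39424/25406) = 3299*(422/99 - 39424*1/25406) = 3299*(422/99 - 19712/12703) = 3299*(3409178/1257597) = 11246878222/1257597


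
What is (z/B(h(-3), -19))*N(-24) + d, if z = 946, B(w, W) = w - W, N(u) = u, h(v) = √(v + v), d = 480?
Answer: -255216/367 + 22704*I*√6/367 ≈ -695.41 + 151.53*I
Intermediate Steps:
h(v) = √2*√v (h(v) = √(2*v) = √2*√v)
(z/B(h(-3), -19))*N(-24) + d = (946/(√2*√(-3) - 1*(-19)))*(-24) + 480 = (946/(√2*(I*√3) + 19))*(-24) + 480 = (946/(I*√6 + 19))*(-24) + 480 = (946/(19 + I*√6))*(-24) + 480 = -22704/(19 + I*√6) + 480 = 480 - 22704/(19 + I*√6)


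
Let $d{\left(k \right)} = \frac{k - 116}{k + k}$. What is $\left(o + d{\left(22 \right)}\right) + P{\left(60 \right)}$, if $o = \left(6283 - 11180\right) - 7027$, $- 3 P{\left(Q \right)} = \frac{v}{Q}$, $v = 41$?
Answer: $- \frac{23614201}{1980} \approx -11926.0$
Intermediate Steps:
$P{\left(Q \right)} = - \frac{41}{3 Q}$ ($P{\left(Q \right)} = - \frac{41 \frac{1}{Q}}{3} = - \frac{41}{3 Q}$)
$d{\left(k \right)} = \frac{-116 + k}{2 k}$
$o = -11924$ ($o = -4897 - 7027 = -11924$)
$\left(o + d{\left(22 \right)}\right) + P{\left(60 \right)} = \left(-11924 + \frac{-116 + 22}{2 \cdot 22}\right) - \frac{41}{3 \cdot 60} = \left(-11924 + \frac{1}{2} \cdot \frac{1}{22} \left(-94\right)\right) - \frac{41}{180} = \left(-11924 - \frac{47}{22}\right) - \frac{41}{180} = - \frac{262375}{22} - \frac{41}{180} = - \frac{23614201}{1980}$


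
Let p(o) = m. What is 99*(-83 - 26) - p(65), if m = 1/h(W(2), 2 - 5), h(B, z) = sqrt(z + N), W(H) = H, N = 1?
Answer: -10791 + I*sqrt(2)/2 ≈ -10791.0 + 0.70711*I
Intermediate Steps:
h(B, z) = sqrt(1 + z) (h(B, z) = sqrt(z + 1) = sqrt(1 + z))
m = -I*sqrt(2)/2 (m = 1/(sqrt(1 + (2 - 5))) = 1/(sqrt(1 - 3)) = 1/(sqrt(-2)) = 1/(I*sqrt(2)) = -I*sqrt(2)/2 ≈ -0.70711*I)
p(o) = -I*sqrt(2)/2
99*(-83 - 26) - p(65) = 99*(-83 - 26) - (-1)*I*sqrt(2)/2 = 99*(-109) + I*sqrt(2)/2 = -10791 + I*sqrt(2)/2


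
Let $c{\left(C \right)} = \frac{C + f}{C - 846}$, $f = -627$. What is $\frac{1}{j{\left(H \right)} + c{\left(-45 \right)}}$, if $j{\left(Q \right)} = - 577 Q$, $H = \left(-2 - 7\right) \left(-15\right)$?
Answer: $- \frac{297}{23134591} \approx -1.2838 \cdot 10^{-5}$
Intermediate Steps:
$H = 135$ ($H = \left(-9\right) \left(-15\right) = 135$)
$c{\left(C \right)} = \frac{-627 + C}{-846 + C}$ ($c{\left(C \right)} = \frac{C - 627}{C - 846} = \frac{-627 + C}{-846 + C}$)
$\frac{1}{j{\left(H \right)} + c{\left(-45 \right)}} = \frac{1}{\left(-577\right) 135 + \frac{-627 - 45}{-846 - 45}} = \frac{1}{-77895 + \frac{1}{-891} \left(-672\right)} = \frac{1}{-77895 - - \frac{224}{297}} = \frac{1}{-77895 + \frac{224}{297}} = \frac{1}{- \frac{23134591}{297}} = - \frac{297}{23134591}$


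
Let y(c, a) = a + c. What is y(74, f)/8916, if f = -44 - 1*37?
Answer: -7/8916 ≈ -0.00078510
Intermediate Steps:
f = -81 (f = -44 - 37 = -81)
y(74, f)/8916 = (-81 + 74)/8916 = -7*1/8916 = -7/8916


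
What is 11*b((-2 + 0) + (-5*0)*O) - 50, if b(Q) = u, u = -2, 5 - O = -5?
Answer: -72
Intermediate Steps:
O = 10 (O = 5 - 1*(-5) = 5 + 5 = 10)
b(Q) = -2
11*b((-2 + 0) + (-5*0)*O) - 50 = 11*(-2) - 50 = -22 - 50 = -72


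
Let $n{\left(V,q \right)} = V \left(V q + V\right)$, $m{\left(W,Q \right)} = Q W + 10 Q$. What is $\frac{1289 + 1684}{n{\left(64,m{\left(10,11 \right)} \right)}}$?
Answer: $\frac{2973}{905216} \approx 0.0032843$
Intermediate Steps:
$m{\left(W,Q \right)} = 10 Q + Q W$
$n{\left(V,q \right)} = V \left(V + V q\right)$
$\frac{1289 + 1684}{n{\left(64,m{\left(10,11 \right)} \right)}} = \frac{1289 + 1684}{64^{2} \left(1 + 11 \left(10 + 10\right)\right)} = \frac{2973}{4096 \left(1 + 11 \cdot 20\right)} = \frac{2973}{4096 \left(1 + 220\right)} = \frac{2973}{4096 \cdot 221} = \frac{2973}{905216}$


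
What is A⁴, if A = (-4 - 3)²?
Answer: 5764801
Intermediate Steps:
A = 49 (A = (-7)² = 49)
A⁴ = 49⁴ = 5764801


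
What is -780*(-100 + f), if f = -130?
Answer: 179400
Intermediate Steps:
-780*(-100 + f) = -780*(-100 - 130) = -780*(-230) = 179400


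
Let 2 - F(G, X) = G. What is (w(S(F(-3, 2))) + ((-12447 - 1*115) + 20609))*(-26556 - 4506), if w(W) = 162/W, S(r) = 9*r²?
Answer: -6249456966/25 ≈ -2.4998e+8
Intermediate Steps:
F(G, X) = 2 - G
(w(S(F(-3, 2))) + ((-12447 - 1*115) + 20609))*(-26556 - 4506) = (162/((9*(2 - 1*(-3))²)) + ((-12447 - 1*115) + 20609))*(-26556 - 4506) = (162/((9*(2 + 3)²)) + ((-12447 - 115) + 20609))*(-31062) = (162/((9*5²)) + (-12562 + 20609))*(-31062) = (162/((9*25)) + 8047)*(-31062) = (162/225 + 8047)*(-31062) = (162*(1/225) + 8047)*(-31062) = (18/25 + 8047)*(-31062) = (201193/25)*(-31062) = -6249456966/25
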